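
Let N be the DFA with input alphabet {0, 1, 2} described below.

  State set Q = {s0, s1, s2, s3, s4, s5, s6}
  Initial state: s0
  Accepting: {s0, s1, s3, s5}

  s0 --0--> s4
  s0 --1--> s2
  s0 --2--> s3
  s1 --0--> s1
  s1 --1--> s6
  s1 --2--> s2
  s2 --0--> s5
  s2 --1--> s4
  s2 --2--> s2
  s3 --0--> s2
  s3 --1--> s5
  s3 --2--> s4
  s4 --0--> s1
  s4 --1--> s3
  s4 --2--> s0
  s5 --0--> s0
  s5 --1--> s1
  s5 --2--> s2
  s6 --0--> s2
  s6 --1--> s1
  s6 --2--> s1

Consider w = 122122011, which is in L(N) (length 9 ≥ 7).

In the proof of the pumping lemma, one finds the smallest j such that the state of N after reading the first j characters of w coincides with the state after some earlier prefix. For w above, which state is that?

State sequence: s0 -1-> s2 -2-> s2 -2-> s2 -1-> s4 -2-> s0 -2-> s3 -0-> s2 -1-> s4 -1-> s3
First repeat at step 2: s2 was already visited.

The earliest repeat is at step j = 2: N is in s2, which it already visited at step i = 1.
Since N has 7 states, any run of length ≥ 7 visits 7+1 states, so by pigeonhole some state repeats within the first 7 steps — that repeat gives the pumpable loop.

s2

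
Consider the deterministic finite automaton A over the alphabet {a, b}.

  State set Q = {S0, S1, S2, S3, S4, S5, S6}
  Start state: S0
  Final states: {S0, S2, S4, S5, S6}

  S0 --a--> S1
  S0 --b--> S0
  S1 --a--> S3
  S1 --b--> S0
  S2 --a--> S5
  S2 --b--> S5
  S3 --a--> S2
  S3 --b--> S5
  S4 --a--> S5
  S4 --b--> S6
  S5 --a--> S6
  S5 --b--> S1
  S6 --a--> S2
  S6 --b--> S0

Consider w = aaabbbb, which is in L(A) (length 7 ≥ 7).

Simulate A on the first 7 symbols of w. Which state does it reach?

State sequence: S0 -a-> S1 -a-> S3 -a-> S2 -b-> S5 -b-> S1 -b-> S0 -b-> S0

After reading 7 characters, A is in state S0.

S0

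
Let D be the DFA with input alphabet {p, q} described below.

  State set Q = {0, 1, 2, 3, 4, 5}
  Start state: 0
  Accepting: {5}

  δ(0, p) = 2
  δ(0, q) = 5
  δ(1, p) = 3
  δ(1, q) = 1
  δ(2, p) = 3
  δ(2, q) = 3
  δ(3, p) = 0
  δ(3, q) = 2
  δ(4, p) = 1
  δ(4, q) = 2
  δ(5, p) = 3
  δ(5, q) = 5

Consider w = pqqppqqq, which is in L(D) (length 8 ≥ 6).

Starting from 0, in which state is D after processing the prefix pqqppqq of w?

5

Run of D on the first 7 characters of w = p q q p p q q:
  step 0: 0  (start)
  step 1: 2  (read p: 0→2)
  step 2: 3  (read q: 2→3)
  step 3: 2  (read q: 3→2)
  step 4: 3  (read p: 2→3)
  step 5: 0  (read p: 3→0)
  step 6: 5  (read q: 0→5)
  step 7: 5  (read q: 5→5)

After reading 7 characters, D is in state 5.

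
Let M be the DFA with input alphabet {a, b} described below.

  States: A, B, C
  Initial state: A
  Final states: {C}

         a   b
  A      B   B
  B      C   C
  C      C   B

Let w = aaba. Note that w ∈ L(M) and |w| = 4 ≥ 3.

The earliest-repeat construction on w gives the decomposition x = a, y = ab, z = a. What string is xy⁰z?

xy⁰z = xz = a·a = aa.
Reading y = ab takes M from B back to B, so after x the machine is still in B, and z then leads to the accepting state C. Hence aa ∈ L(M).

aa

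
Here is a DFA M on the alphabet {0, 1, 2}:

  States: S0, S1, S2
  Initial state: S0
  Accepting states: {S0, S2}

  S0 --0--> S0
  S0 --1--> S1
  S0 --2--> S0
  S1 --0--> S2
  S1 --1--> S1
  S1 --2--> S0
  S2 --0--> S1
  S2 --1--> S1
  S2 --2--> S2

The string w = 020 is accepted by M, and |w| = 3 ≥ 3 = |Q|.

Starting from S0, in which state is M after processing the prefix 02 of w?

Run of M on the first 2 characters of w = 0 2:
  step 0: S0  (start)
  step 1: S0  (read 0: S0→S0)
  step 2: S0  (read 2: S0→S0)

After reading 2 characters, M is in state S0.

S0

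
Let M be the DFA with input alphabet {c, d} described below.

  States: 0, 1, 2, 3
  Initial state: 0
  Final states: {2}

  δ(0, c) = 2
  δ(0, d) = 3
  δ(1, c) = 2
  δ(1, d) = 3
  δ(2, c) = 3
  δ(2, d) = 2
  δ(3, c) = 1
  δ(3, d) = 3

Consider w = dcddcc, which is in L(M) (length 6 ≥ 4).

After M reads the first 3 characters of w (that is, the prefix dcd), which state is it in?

State sequence: 0 -d-> 3 -c-> 1 -d-> 3

After reading 3 characters, M is in state 3.

3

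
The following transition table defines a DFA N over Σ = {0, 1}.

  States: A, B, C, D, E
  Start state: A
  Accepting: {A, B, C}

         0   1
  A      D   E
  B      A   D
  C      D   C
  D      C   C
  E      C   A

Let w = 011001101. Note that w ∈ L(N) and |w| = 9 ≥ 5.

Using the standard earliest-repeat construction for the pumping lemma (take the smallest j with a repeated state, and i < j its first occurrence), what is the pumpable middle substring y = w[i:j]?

State sequence: A -0-> D -1-> C -1-> C -0-> D -0-> C -1-> C -1-> C -0-> D -1-> C
First repeat at step 3: C was already visited.

So i = 2, j = 3, giving x = w[0:2] = 01, y = w[2:3] = 1, z = w[3:9] = 001101.
Check: |xy| = 3 ≤ 5 and |y| = 1 ≥ 1. Reading y takes N from C back to C, so every xyⁱz is accepted.
With |Q| = 5, pigeonhole forces a state repeat no later than step 5; the substring read between the first and second visits to that state can be pumped.

1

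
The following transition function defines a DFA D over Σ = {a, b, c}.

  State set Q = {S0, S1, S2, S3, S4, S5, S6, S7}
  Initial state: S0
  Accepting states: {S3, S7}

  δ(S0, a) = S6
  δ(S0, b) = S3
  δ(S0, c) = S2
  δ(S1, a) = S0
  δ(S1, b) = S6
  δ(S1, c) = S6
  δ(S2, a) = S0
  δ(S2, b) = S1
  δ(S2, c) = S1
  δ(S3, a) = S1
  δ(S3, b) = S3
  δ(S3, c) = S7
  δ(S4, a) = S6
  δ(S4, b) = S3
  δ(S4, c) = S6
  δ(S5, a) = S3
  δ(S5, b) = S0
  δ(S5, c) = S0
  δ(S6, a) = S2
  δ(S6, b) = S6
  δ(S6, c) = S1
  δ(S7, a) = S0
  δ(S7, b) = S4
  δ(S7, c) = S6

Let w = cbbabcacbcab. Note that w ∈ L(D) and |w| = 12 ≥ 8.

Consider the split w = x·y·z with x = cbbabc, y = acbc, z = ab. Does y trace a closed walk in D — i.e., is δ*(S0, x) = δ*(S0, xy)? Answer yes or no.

no

Run of D on the first 10 characters of w = c b b a b c a c b c:
  step 0: S0  (start)
  step 1: S2  (read c: S0→S2)
  step 2: S1  (read b: S2→S1)
  step 3: S6  (read b: S1→S6)
  step 4: S2  (read a: S6→S2)
  step 5: S1  (read b: S2→S1)
  step 6: S6  (read c: S1→S6)
  step 7: S2  (read a: S6→S2)
  step 8: S1  (read c: S2→S1)
  step 9: S6  (read b: S1→S6)
  step 10: S1  (read c: S6→S1)

After x (step 6): S6. After xy (step 10): S1.
They differ (S6 ≠ S1), so y is not a cycle from the state after x; this split is not the one the pumping-lemma construction produces, and pumping y need not keep the string in L(D).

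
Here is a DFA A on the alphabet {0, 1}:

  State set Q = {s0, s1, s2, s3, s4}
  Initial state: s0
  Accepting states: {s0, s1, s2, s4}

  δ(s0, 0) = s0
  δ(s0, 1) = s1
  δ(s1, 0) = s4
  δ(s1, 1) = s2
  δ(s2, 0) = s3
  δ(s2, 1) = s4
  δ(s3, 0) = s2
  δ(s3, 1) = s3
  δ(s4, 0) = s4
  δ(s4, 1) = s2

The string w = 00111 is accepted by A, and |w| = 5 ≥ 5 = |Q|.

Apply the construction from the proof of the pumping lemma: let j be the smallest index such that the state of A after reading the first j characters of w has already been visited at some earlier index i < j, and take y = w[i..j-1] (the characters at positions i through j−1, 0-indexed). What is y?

State sequence: s0 -0-> s0 -0-> s0 -1-> s1 -1-> s2 -1-> s4
First repeat at step 1: s0 was already visited.

So i = 0, j = 1, giving x = w[0:0] = ε, y = w[0:1] = 0, z = w[1:5] = 0111.
Check: |xy| = 1 ≤ 5 and |y| = 1 ≥ 1. Reading y takes A from s0 back to s0, so every xyⁱz is accepted.
With |Q| = 5, pigeonhole forces a state repeat no later than step 5; the substring read between the first and second visits to that state can be pumped.

0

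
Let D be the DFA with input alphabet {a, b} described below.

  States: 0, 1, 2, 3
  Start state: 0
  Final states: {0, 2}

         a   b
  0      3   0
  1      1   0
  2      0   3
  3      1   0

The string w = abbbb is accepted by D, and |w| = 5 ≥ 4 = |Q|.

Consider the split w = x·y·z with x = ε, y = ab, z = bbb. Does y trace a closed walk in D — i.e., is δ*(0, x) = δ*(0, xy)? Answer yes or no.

State sequence: 0 -a-> 3 -b-> 0

After x (step 0): 0. After xy (step 2): 0.
They match, so y = ab drives D around a cycle from 0 back to itself; pumping y any number of times keeps D in 0 before reading z, and xyⁱz ∈ L(D) for every i ≥ 0.

yes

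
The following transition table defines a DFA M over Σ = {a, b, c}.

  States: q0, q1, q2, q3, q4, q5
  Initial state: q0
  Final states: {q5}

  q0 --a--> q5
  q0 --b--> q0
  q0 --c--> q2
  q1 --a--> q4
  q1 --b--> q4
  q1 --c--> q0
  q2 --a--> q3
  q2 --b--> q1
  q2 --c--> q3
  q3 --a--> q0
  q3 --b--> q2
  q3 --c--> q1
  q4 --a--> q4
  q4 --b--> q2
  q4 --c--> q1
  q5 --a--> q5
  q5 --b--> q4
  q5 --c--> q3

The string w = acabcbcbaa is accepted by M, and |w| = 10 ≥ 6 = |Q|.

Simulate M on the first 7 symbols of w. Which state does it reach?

Run of M on the first 7 characters of w = a c a b c b c:
  step 0: q0  (start)
  step 1: q5  (read a: q0→q5)
  step 2: q3  (read c: q5→q3)
  step 3: q0  (read a: q3→q0)
  step 4: q0  (read b: q0→q0)
  step 5: q2  (read c: q0→q2)
  step 6: q1  (read b: q2→q1)
  step 7: q0  (read c: q1→q0)

After reading 7 characters, M is in state q0.

q0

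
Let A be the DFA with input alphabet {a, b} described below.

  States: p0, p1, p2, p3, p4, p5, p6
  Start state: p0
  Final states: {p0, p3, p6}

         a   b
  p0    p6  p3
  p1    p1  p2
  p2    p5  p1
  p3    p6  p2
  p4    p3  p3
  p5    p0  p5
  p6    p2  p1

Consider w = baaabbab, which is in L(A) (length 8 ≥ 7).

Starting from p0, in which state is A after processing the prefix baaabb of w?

Run of A on the first 6 characters of w = b a a a b b:
  step 0: p0  (start)
  step 1: p3  (read b: p0→p3)
  step 2: p6  (read a: p3→p6)
  step 3: p2  (read a: p6→p2)
  step 4: p5  (read a: p2→p5)
  step 5: p5  (read b: p5→p5)
  step 6: p5  (read b: p5→p5)

After reading 6 characters, A is in state p5.

p5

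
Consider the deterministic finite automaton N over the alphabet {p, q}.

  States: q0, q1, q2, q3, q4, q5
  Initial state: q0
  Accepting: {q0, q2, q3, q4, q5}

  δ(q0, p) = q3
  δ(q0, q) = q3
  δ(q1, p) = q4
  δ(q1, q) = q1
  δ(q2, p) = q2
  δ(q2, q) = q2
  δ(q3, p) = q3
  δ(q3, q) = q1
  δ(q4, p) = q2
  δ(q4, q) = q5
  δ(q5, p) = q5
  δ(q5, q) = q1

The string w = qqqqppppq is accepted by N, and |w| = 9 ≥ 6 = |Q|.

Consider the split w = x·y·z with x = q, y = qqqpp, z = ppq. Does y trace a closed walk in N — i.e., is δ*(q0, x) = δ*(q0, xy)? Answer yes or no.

State sequence: q0 -q-> q3 -q-> q1 -q-> q1 -q-> q1 -p-> q4 -p-> q2

After x (step 1): q3. After xy (step 6): q2.
They differ (q3 ≠ q2), so y is not a cycle from the state after x; this split is not the one the pumping-lemma construction produces, and pumping y need not keep the string in L(N).

no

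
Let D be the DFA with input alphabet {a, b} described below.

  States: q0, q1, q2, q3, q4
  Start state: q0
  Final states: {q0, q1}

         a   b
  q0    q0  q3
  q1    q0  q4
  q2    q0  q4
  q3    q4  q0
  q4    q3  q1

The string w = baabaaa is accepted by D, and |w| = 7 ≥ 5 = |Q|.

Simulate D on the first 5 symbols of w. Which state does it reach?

State sequence: q0 -b-> q3 -a-> q4 -a-> q3 -b-> q0 -a-> q0

After reading 5 characters, D is in state q0.
(This kind of state-tracing is the core of the pumping-lemma construction: with 5 states, pigeonhole forces a repeat within the first 5 steps.)

q0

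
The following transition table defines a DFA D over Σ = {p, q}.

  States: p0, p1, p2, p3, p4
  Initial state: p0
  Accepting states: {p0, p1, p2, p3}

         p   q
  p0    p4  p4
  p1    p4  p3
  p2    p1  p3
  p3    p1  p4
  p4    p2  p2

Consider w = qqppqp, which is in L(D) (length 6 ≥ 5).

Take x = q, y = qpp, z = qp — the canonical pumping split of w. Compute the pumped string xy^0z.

qqp

xy⁰z = xz = q·qp = qqp.
Reading y = qpp takes D from p4 back to p4, so after x the machine is still in p4, and z then leads to the accepting state p1. Hence qqp ∈ L(D).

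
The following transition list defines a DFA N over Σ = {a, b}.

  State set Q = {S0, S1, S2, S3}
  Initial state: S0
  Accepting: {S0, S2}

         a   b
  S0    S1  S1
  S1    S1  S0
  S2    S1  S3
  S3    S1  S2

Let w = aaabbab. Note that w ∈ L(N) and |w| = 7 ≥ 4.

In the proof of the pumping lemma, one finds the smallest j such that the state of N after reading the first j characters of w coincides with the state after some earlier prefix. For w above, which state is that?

Run of N on w = a a a b b a b:
  step 0: S0  (start)
  step 1: S1  (read a: S0→S1)
  step 2: S1  (read a: S1→S1)   ← first repeat (S1 seen earlier)
  step 3: S1  (read a: S1→S1)
  step 4: S0  (read b: S1→S0)
  step 5: S1  (read b: S0→S1)
  step 6: S1  (read a: S1→S1)
  step 7: S0  (read b: S1→S0)

The earliest repeat is at step j = 2: N is in S1, which it already visited at step i = 1.
The DFA has 4 states, so the proof of the pumping lemma guarantees a repeated state among the first 4+1 visited; the segment between the two visits is the pumpable y.

S1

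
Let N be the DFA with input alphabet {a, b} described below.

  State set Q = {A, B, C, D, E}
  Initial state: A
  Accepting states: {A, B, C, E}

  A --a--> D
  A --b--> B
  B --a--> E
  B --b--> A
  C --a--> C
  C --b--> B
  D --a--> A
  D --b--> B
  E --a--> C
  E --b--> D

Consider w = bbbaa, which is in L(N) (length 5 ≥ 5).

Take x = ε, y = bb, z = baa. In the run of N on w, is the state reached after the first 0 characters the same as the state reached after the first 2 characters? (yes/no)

State sequence: A -b-> B -b-> A

After x (step 0): A. After xy (step 2): A.
They match, so y = bb drives N around a cycle from A back to itself; pumping y any number of times keeps N in A before reading z, and xyⁱz ∈ L(N) for every i ≥ 0.

yes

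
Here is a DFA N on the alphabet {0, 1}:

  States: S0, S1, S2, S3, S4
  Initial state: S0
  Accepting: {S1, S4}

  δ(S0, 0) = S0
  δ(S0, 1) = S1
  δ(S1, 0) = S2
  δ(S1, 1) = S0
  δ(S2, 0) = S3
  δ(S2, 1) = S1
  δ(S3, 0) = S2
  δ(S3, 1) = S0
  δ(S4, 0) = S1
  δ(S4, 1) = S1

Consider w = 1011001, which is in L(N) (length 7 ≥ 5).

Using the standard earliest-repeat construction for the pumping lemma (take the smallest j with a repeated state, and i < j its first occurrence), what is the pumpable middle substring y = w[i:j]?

Run of N on w = 1 0 1 1 0 0 1:
  step 0: S0  (start)
  step 1: S1  (read 1: S0→S1)
  step 2: S2  (read 0: S1→S2)
  step 3: S1  (read 1: S2→S1)   ← first repeat (S1 seen earlier)
  step 4: S0  (read 1: S1→S0)
  step 5: S0  (read 0: S0→S0)
  step 6: S0  (read 0: S0→S0)
  step 7: S1  (read 1: S0→S1)

So i = 1, j = 3, giving x = w[0:1] = 1, y = w[1:3] = 01, z = w[3:7] = 1001.
Check: |xy| = 3 ≤ 5 and |y| = 2 ≥ 1. Reading y takes N from S1 back to S1, so every xyⁱz is accepted.

01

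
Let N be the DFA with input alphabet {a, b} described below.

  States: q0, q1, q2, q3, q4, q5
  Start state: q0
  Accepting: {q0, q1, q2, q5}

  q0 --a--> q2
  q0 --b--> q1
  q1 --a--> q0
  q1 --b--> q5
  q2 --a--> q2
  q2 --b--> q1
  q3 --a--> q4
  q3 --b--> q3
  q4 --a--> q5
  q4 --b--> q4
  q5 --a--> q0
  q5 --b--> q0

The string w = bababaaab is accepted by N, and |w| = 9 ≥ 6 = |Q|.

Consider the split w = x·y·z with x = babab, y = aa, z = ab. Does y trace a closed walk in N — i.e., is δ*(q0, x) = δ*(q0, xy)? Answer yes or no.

Run of N on the first 7 characters of w = b a b a b a a:
  step 0: q0  (start)
  step 1: q1  (read b: q0→q1)
  step 2: q0  (read a: q1→q0)
  step 3: q1  (read b: q0→q1)
  step 4: q0  (read a: q1→q0)
  step 5: q1  (read b: q0→q1)
  step 6: q0  (read a: q1→q0)
  step 7: q2  (read a: q0→q2)

After x (step 5): q1. After xy (step 7): q2.
They differ (q1 ≠ q2), so y is not a cycle from the state after x; this split is not the one the pumping-lemma construction produces, and pumping y need not keep the string in L(N).

no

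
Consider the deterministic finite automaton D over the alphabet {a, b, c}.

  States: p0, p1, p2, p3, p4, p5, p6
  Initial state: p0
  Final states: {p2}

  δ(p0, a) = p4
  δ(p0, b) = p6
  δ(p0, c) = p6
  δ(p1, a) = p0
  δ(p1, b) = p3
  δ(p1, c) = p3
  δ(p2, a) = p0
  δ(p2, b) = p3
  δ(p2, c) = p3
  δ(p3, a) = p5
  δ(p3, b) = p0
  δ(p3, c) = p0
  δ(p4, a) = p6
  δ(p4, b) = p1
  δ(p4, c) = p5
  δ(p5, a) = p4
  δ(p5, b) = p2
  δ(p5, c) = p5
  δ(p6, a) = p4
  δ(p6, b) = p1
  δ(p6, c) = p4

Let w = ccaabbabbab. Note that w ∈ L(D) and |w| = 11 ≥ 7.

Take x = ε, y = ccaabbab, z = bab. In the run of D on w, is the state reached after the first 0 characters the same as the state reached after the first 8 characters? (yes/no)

no

State sequence: p0 -c-> p6 -c-> p4 -a-> p6 -a-> p4 -b-> p1 -b-> p3 -a-> p5 -b-> p2

After x (step 0): p0. After xy (step 8): p2.
They differ (p0 ≠ p2), so y is not a cycle from the state after x; this split is not the one the pumping-lemma construction produces, and pumping y need not keep the string in L(D).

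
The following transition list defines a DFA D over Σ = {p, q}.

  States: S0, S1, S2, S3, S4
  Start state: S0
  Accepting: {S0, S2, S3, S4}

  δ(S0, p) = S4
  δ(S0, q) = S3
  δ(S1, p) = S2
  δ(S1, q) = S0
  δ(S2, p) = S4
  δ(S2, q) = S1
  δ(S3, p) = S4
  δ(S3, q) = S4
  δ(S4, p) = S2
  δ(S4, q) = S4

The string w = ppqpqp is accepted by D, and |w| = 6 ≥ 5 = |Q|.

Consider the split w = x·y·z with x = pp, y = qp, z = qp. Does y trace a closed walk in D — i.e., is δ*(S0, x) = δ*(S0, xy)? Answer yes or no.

State sequence: S0 -p-> S4 -p-> S2 -q-> S1 -p-> S2

After x (step 2): S2. After xy (step 4): S2.
They match, so y = qp drives D around a cycle from S2 back to itself; pumping y any number of times keeps D in S2 before reading z, and xyⁱz ∈ L(D) for every i ≥ 0.

yes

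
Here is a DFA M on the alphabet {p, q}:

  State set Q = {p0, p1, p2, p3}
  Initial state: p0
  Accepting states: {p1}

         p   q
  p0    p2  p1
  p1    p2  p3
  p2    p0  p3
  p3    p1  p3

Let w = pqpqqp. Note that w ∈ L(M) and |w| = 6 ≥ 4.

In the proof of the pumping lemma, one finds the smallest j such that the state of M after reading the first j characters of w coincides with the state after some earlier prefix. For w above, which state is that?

p3

State sequence: p0 -p-> p2 -q-> p3 -p-> p1 -q-> p3 -q-> p3 -p-> p1
First repeat at step 4: p3 was already visited.

The earliest repeat is at step j = 4: M is in p3, which it already visited at step i = 2.
Since M has 4 states, any run of length ≥ 4 visits 4+1 states, so by pigeonhole some state repeats within the first 4 steps — that repeat gives the pumpable loop.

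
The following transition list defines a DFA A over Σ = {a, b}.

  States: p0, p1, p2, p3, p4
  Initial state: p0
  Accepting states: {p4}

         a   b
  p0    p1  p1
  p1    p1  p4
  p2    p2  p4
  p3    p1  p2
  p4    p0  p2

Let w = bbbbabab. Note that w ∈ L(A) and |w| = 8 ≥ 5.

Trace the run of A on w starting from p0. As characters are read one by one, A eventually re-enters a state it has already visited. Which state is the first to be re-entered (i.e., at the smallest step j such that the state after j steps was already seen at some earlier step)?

State sequence: p0 -b-> p1 -b-> p4 -b-> p2 -b-> p4 -a-> p0 -b-> p1 -a-> p1 -b-> p4
First repeat at step 4: p4 was already visited.

The earliest repeat is at step j = 4: A is in p4, which it already visited at step i = 2.
Since A has 5 states, any run of length ≥ 5 visits 5+1 states, so by pigeonhole some state repeats within the first 5 steps — that repeat gives the pumpable loop.

p4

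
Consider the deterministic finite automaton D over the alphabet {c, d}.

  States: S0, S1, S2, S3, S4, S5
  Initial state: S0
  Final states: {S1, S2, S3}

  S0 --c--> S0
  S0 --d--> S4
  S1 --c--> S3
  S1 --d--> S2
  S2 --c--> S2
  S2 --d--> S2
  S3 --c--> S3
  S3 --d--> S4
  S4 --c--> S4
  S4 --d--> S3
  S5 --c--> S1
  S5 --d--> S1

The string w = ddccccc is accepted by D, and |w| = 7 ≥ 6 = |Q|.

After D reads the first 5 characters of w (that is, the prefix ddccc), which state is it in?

S3

State sequence: S0 -d-> S4 -d-> S3 -c-> S3 -c-> S3 -c-> S3

After reading 5 characters, D is in state S3.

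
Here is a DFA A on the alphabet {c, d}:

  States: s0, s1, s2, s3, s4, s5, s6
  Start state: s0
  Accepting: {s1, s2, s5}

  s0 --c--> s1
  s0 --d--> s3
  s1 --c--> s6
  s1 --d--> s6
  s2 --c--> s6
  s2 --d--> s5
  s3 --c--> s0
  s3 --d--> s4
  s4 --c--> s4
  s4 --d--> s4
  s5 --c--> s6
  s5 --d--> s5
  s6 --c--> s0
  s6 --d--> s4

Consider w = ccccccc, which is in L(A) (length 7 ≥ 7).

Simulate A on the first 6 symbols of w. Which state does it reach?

State sequence: s0 -c-> s1 -c-> s6 -c-> s0 -c-> s1 -c-> s6 -c-> s0

After reading 6 characters, A is in state s0.

s0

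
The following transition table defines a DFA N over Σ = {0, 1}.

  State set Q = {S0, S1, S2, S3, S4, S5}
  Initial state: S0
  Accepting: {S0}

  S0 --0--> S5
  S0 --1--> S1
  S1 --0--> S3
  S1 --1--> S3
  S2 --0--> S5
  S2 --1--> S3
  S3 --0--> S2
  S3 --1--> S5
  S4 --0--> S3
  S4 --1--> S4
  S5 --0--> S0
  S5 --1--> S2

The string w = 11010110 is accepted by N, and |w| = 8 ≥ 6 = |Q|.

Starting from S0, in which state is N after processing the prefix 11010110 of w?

Run of N on the first 8 characters of w = 1 1 0 1 0 1 1 0:
  step 0: S0  (start)
  step 1: S1  (read 1: S0→S1)
  step 2: S3  (read 1: S1→S3)
  step 3: S2  (read 0: S3→S2)
  step 4: S3  (read 1: S2→S3)
  step 5: S2  (read 0: S3→S2)
  step 6: S3  (read 1: S2→S3)
  step 7: S5  (read 1: S3→S5)
  step 8: S0  (read 0: S5→S0)

After reading 8 characters, N is in state S0.

S0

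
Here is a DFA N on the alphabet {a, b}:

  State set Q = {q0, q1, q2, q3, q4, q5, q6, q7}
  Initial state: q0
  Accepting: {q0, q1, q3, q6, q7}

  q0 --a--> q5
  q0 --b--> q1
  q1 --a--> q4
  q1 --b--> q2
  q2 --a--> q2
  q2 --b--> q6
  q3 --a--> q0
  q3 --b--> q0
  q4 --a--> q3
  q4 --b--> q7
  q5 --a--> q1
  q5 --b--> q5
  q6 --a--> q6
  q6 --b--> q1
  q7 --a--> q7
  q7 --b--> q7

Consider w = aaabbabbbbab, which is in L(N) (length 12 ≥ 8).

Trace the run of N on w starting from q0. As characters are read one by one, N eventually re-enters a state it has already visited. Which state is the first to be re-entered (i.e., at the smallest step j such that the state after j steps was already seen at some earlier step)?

q7

Run of N on w = a a a b b a b b b b a b:
  step 0: q0  (start)
  step 1: q5  (read a: q0→q5)
  step 2: q1  (read a: q5→q1)
  step 3: q4  (read a: q1→q4)
  step 4: q7  (read b: q4→q7)
  step 5: q7  (read b: q7→q7)   ← first repeat (q7 seen earlier)
  step 6: q7  (read a: q7→q7)
  step 7: q7  (read b: q7→q7)
  step 8: q7  (read b: q7→q7)
  step 9: q7  (read b: q7→q7)
  step 10: q7  (read b: q7→q7)
  step 11: q7  (read a: q7→q7)
  step 12: q7  (read b: q7→q7)

The earliest repeat is at step j = 5: N is in q7, which it already visited at step i = 4.
Since N has 8 states, any run of length ≥ 8 visits 8+1 states, so by pigeonhole some state repeats within the first 8 steps — that repeat gives the pumpable loop.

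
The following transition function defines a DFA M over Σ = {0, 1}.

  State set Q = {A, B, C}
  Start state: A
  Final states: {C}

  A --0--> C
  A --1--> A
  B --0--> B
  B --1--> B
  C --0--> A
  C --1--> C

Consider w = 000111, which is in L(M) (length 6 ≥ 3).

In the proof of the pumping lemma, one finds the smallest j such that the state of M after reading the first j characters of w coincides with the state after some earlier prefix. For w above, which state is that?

Run of M on w = 0 0 0 1 1 1:
  step 0: A  (start)
  step 1: C  (read 0: A→C)
  step 2: A  (read 0: C→A)   ← first repeat (A seen earlier)
  step 3: C  (read 0: A→C)
  step 4: C  (read 1: C→C)
  step 5: C  (read 1: C→C)
  step 6: C  (read 1: C→C)

The earliest repeat is at step j = 2: M is in A, which it already visited at step i = 0.
With |Q| = 3, pigeonhole forces a state repeat no later than step 3; the substring read between the first and second visits to that state can be pumped.

A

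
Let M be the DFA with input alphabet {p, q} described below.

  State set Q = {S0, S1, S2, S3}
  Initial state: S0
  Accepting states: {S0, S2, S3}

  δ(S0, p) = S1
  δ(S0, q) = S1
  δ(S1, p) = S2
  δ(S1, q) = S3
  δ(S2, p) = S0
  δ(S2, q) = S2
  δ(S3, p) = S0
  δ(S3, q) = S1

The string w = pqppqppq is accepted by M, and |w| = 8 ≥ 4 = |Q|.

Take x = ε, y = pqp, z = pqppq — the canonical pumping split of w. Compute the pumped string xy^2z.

pqppqppqppq

xy^2z = ε·pqp·pqp·pqppq = pqppqppqppq.
Reading y = pqp takes M from S0 back to S0, so after x·y·y the machine is still in S0, and z then leads to the accepting state S3. Hence pqppqppqppq ∈ L(M).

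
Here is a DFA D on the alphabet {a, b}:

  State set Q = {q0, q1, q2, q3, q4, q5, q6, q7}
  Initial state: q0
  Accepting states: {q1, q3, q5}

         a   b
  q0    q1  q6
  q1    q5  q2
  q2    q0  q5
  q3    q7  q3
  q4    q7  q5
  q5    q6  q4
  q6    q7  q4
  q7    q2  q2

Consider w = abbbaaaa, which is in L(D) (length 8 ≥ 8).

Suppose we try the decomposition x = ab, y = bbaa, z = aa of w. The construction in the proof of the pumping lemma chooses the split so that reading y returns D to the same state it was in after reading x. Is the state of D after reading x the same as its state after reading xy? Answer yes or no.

Run of D on the first 6 characters of w = a b b b a a:
  step 0: q0  (start)
  step 1: q1  (read a: q0→q1)
  step 2: q2  (read b: q1→q2)
  step 3: q5  (read b: q2→q5)
  step 4: q4  (read b: q5→q4)
  step 5: q7  (read a: q4→q7)
  step 6: q2  (read a: q7→q2)

After x (step 2): q2. After xy (step 6): q2.
They match, so y = bbaa drives D around a cycle from q2 back to itself; pumping y any number of times keeps D in q2 before reading z, and xyⁱz ∈ L(D) for every i ≥ 0.

yes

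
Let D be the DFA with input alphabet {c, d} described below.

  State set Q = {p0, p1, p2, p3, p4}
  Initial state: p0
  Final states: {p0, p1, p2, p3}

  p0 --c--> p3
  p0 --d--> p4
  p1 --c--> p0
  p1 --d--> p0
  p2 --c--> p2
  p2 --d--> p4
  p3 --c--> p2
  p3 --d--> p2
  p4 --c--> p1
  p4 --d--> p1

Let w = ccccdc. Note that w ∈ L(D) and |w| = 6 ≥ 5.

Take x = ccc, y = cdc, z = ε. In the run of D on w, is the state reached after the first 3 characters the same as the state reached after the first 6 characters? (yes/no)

no

Run of D on the first 6 characters of w = c c c c d c:
  step 0: p0  (start)
  step 1: p3  (read c: p0→p3)
  step 2: p2  (read c: p3→p2)
  step 3: p2  (read c: p2→p2)
  step 4: p2  (read c: p2→p2)
  step 5: p4  (read d: p2→p4)
  step 6: p1  (read c: p4→p1)

After x (step 3): p2. After xy (step 6): p1.
They differ (p2 ≠ p1), so y is not a cycle from the state after x; this split is not the one the pumping-lemma construction produces, and pumping y need not keep the string in L(D).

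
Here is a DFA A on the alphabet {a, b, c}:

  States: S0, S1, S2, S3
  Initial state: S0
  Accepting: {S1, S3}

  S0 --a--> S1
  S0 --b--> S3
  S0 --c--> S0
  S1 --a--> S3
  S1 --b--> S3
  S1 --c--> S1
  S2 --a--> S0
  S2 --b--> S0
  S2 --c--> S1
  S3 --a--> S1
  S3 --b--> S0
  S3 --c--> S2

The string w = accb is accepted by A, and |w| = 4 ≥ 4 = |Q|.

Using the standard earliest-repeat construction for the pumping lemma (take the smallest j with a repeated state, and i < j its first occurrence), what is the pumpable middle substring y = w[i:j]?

c

Run of A on w = a c c b:
  step 0: S0  (start)
  step 1: S1  (read a: S0→S1)
  step 2: S1  (read c: S1→S1)   ← first repeat (S1 seen earlier)
  step 3: S1  (read c: S1→S1)
  step 4: S3  (read b: S1→S3)

So i = 1, j = 2, giving x = w[0:1] = a, y = w[1:2] = c, z = w[2:4] = cb.
Check: |xy| = 2 ≤ 4 and |y| = 1 ≥ 1. Reading y takes A from S1 back to S1, so every xyⁱz is accepted.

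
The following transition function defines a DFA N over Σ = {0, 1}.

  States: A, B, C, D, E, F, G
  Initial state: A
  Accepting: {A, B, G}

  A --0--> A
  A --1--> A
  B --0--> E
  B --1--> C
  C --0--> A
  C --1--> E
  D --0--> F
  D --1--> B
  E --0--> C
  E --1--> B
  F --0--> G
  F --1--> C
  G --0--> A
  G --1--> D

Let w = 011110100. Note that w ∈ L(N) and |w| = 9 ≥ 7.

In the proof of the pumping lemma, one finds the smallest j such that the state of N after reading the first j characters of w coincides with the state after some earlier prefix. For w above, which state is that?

State sequence: A -0-> A -1-> A -1-> A -1-> A -1-> A -0-> A -1-> A -0-> A -0-> A
First repeat at step 1: A was already visited.

The earliest repeat is at step j = 1: N is in A, which it already visited at step i = 0.
The DFA has 7 states, so the proof of the pumping lemma guarantees a repeated state among the first 7+1 visited; the segment between the two visits is the pumpable y.

A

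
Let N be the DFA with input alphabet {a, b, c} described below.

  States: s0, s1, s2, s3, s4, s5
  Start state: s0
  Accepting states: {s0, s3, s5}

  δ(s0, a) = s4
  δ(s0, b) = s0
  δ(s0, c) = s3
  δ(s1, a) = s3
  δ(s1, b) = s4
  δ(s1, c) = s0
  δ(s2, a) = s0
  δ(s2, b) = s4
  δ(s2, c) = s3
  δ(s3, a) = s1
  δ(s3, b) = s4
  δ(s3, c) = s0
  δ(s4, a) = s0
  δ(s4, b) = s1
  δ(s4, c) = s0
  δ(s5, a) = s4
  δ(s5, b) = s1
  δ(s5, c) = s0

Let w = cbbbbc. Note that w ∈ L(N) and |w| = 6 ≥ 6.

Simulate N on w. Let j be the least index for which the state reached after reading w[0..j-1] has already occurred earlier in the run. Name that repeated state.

State sequence: s0 -c-> s3 -b-> s4 -b-> s1 -b-> s4 -b-> s1 -c-> s0
First repeat at step 4: s4 was already visited.

The earliest repeat is at step j = 4: N is in s4, which it already visited at step i = 2.
The DFA has 6 states, so the proof of the pumping lemma guarantees a repeated state among the first 6+1 visited; the segment between the two visits is the pumpable y.

s4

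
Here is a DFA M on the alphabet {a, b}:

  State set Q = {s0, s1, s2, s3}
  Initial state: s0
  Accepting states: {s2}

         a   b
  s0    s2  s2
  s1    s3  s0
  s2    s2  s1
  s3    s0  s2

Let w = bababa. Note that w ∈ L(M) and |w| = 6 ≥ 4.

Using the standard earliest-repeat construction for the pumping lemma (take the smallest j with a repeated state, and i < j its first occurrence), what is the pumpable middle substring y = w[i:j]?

a

Run of M on w = b a b a b a:
  step 0: s0  (start)
  step 1: s2  (read b: s0→s2)
  step 2: s2  (read a: s2→s2)   ← first repeat (s2 seen earlier)
  step 3: s1  (read b: s2→s1)
  step 4: s3  (read a: s1→s3)
  step 5: s2  (read b: s3→s2)
  step 6: s2  (read a: s2→s2)

So i = 1, j = 2, giving x = w[0:1] = b, y = w[1:2] = a, z = w[2:6] = baba.
Check: |xy| = 2 ≤ 4 and |y| = 1 ≥ 1. Reading y takes M from s2 back to s2, so every xyⁱz is accepted.
Pumping length from the standard proof: p = 4 (the number of states). The repeated state found above gives |xy| = j ≤ 4 and |y| = j − i ≥ 1.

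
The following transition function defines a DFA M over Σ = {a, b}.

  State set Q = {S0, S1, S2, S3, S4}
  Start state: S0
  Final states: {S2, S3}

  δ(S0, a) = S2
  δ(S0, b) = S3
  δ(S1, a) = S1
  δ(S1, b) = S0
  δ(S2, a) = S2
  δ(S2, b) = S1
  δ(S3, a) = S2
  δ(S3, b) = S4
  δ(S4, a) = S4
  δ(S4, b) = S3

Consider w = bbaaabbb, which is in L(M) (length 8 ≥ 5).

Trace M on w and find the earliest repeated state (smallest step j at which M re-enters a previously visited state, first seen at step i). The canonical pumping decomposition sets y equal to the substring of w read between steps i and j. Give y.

State sequence: S0 -b-> S3 -b-> S4 -a-> S4 -a-> S4 -a-> S4 -b-> S3 -b-> S4 -b-> S3
First repeat at step 3: S4 was already visited.

So i = 2, j = 3, giving x = w[0:2] = bb, y = w[2:3] = a, z = w[3:8] = aabbb.
Check: |xy| = 3 ≤ 5 and |y| = 1 ≥ 1. Reading y takes M from S4 back to S4, so every xyⁱz is accepted.

a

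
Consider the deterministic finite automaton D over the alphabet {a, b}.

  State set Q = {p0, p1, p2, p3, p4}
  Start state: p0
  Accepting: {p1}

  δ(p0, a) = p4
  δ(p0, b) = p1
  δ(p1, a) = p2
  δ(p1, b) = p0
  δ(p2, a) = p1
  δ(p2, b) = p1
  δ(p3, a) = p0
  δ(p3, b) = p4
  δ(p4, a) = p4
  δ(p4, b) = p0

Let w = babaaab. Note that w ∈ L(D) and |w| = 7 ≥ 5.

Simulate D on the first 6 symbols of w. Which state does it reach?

Run of D on the first 6 characters of w = b a b a a a:
  step 0: p0  (start)
  step 1: p1  (read b: p0→p1)
  step 2: p2  (read a: p1→p2)
  step 3: p1  (read b: p2→p1)
  step 4: p2  (read a: p1→p2)
  step 5: p1  (read a: p2→p1)
  step 6: p2  (read a: p1→p2)

After reading 6 characters, D is in state p2.
(This kind of state-tracing is the core of the pumping-lemma construction: with 5 states, pigeonhole forces a repeat within the first 5 steps.)

p2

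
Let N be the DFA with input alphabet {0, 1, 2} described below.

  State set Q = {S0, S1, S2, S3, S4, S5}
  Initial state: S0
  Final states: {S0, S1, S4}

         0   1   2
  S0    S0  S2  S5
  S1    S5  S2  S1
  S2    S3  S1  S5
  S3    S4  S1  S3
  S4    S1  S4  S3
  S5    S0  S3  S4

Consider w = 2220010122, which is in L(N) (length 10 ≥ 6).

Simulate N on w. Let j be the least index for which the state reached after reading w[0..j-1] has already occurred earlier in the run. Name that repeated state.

State sequence: S0 -2-> S5 -2-> S4 -2-> S3 -0-> S4 -0-> S1 -1-> S2 -0-> S3 -1-> S1 -2-> S1 -2-> S1
First repeat at step 4: S4 was already visited.

The earliest repeat is at step j = 4: N is in S4, which it already visited at step i = 2.
The DFA has 6 states, so the proof of the pumping lemma guarantees a repeated state among the first 6+1 visited; the segment between the two visits is the pumpable y.

S4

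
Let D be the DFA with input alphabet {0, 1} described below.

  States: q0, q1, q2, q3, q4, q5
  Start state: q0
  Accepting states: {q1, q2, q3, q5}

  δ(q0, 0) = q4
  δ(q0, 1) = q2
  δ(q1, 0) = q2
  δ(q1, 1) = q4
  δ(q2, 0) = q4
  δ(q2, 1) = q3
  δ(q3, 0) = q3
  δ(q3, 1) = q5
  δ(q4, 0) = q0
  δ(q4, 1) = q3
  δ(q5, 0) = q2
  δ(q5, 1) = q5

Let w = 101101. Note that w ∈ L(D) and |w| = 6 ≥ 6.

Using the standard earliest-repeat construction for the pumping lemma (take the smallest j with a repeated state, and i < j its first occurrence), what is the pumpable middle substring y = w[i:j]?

0110

State sequence: q0 -1-> q2 -0-> q4 -1-> q3 -1-> q5 -0-> q2 -1-> q3
First repeat at step 5: q2 was already visited.

So i = 1, j = 5, giving x = w[0:1] = 1, y = w[1:5] = 0110, z = w[5:6] = 1.
Check: |xy| = 5 ≤ 6 and |y| = 4 ≥ 1. Reading y takes D from q2 back to q2, so every xyⁱz is accepted.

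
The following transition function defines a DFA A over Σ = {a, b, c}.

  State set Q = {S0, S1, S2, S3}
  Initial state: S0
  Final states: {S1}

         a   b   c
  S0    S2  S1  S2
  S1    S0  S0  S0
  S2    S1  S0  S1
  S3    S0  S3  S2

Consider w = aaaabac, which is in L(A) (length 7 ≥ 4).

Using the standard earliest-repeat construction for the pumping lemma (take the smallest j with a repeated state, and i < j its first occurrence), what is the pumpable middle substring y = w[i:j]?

Run of A on w = a a a a b a c:
  step 0: S0  (start)
  step 1: S2  (read a: S0→S2)
  step 2: S1  (read a: S2→S1)
  step 3: S0  (read a: S1→S0)   ← first repeat (S0 seen earlier)
  step 4: S2  (read a: S0→S2)
  step 5: S0  (read b: S2→S0)
  step 6: S2  (read a: S0→S2)
  step 7: S1  (read c: S2→S1)

So i = 0, j = 3, giving x = w[0:0] = ε, y = w[0:3] = aaa, z = w[3:7] = abac.
Check: |xy| = 3 ≤ 4 and |y| = 3 ≥ 1. Reading y takes A from S0 back to S0, so every xyⁱz is accepted.

aaa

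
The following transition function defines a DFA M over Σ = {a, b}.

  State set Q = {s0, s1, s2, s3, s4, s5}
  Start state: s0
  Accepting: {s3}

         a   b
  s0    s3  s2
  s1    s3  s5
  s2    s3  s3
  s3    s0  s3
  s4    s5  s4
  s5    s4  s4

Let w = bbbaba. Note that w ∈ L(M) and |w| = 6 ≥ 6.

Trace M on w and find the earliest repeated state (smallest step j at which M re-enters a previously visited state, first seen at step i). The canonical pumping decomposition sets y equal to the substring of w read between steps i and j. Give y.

Run of M on w = b b b a b a:
  step 0: s0  (start)
  step 1: s2  (read b: s0→s2)
  step 2: s3  (read b: s2→s3)
  step 3: s3  (read b: s3→s3)   ← first repeat (s3 seen earlier)
  step 4: s0  (read a: s3→s0)
  step 5: s2  (read b: s0→s2)
  step 6: s3  (read a: s2→s3)

So i = 2, j = 3, giving x = w[0:2] = bb, y = w[2:3] = b, z = w[3:6] = aba.
Check: |xy| = 3 ≤ 6 and |y| = 1 ≥ 1. Reading y takes M from s3 back to s3, so every xyⁱz is accepted.

b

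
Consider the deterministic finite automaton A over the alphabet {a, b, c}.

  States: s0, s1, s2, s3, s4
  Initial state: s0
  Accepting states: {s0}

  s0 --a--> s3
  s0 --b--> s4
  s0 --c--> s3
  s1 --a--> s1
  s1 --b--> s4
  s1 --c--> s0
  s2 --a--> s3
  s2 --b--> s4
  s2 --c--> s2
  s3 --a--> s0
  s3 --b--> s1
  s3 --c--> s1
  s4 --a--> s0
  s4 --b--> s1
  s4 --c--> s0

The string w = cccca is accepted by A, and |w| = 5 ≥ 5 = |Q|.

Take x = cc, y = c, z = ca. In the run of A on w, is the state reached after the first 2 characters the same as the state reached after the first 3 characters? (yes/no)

State sequence: s0 -c-> s3 -c-> s1 -c-> s0

After x (step 2): s1. After xy (step 3): s0.
They differ (s1 ≠ s0), so y is not a cycle from the state after x; this split is not the one the pumping-lemma construction produces, and pumping y need not keep the string in L(A).

no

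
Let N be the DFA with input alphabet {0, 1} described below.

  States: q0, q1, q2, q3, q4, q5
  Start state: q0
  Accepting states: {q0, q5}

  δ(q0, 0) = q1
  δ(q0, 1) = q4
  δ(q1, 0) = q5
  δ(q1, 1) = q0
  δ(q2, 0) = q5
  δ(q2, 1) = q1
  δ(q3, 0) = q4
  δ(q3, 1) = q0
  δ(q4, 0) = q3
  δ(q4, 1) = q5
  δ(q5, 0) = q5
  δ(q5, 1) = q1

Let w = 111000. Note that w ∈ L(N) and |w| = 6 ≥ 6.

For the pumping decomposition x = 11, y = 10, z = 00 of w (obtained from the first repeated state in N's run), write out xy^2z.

11101000

xy^2z = 11·10·10·00 = 11101000.
Reading y = 10 takes N from q5 back to q5, so after x·y·y the machine is still in q5, and z then leads to the accepting state q5. Hence 11101000 ∈ L(N).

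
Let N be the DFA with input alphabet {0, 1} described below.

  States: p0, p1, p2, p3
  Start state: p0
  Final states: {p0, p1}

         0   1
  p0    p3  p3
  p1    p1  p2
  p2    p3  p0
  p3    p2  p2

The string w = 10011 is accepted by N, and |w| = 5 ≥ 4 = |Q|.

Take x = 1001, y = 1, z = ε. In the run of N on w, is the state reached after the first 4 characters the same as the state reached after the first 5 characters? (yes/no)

Run of N on the first 5 characters of w = 1 0 0 1 1:
  step 0: p0  (start)
  step 1: p3  (read 1: p0→p3)
  step 2: p2  (read 0: p3→p2)
  step 3: p3  (read 0: p2→p3)
  step 4: p2  (read 1: p3→p2)
  step 5: p0  (read 1: p2→p0)

After x (step 4): p2. After xy (step 5): p0.
They differ (p2 ≠ p0), so y is not a cycle from the state after x; this split is not the one the pumping-lemma construction produces, and pumping y need not keep the string in L(N).

no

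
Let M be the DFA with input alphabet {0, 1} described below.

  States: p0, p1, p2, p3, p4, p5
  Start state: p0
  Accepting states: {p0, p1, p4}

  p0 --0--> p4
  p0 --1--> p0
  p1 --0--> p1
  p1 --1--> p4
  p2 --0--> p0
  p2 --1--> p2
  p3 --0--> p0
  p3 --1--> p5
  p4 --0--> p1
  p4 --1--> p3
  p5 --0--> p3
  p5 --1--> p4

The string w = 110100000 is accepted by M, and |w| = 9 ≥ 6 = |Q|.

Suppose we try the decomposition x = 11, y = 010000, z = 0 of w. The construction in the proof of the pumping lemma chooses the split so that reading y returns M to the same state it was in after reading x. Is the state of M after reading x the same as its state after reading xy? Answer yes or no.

no

State sequence: p0 -1-> p0 -1-> p0 -0-> p4 -1-> p3 -0-> p0 -0-> p4 -0-> p1 -0-> p1

After x (step 2): p0. After xy (step 8): p1.
They differ (p0 ≠ p1), so y is not a cycle from the state after x; this split is not the one the pumping-lemma construction produces, and pumping y need not keep the string in L(M).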